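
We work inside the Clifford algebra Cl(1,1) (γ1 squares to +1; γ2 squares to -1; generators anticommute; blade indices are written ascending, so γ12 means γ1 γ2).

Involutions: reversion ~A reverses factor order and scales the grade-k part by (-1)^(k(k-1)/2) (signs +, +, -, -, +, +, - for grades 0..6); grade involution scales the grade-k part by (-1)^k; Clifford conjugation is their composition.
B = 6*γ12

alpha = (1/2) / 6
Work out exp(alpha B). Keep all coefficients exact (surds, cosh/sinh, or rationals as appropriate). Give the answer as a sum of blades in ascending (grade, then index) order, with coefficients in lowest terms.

B^2 = (6)^2*(γ12)^2 = 36*(+1) = 36 (a basis 2-blade squares to minus the product of its generators' squares).
B^2 = 36 — B^2 > 0, so the exponential closes hyperbolically: l = 6, alpha*l = 1/2, so exp(alpha B) = cosh(1/2) + (sinh(1/2)/6)*B = cosh(1/2) + (sinh(1/2)/6)*B.
Answer: cosh(1/2) + sinh(1/2)*γ12


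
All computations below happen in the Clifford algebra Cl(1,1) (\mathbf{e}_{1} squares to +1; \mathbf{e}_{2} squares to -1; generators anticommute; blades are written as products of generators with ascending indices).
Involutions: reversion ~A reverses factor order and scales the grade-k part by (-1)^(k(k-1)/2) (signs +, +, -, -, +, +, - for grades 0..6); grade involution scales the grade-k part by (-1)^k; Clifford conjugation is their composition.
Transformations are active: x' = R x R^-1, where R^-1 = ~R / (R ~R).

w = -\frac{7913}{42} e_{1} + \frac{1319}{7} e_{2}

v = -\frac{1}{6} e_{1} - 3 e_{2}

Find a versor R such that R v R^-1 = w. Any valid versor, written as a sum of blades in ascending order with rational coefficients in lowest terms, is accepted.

Here q(v) = q(w) = -\frac{323}{36}; the classical choice R = v + w = -\frac{1320}{7} e_{1} + \frac{1298}{7} e_{2} then realises v -> w under the sandwich.
Answer: -\frac{1320}{7} e_{1} + \frac{1298}{7} e_{2}


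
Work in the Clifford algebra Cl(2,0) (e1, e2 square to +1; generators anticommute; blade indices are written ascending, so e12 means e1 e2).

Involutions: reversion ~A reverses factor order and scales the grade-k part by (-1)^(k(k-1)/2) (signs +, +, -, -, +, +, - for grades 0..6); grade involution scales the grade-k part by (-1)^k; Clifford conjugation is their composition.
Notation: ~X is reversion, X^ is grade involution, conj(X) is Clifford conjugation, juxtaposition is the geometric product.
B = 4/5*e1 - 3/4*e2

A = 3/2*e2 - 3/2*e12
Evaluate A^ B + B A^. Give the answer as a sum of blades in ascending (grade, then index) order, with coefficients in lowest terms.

first term: 9/8 + 9/8*e1 + 6/5*e2 + 6/5*e12
second term: 9/8 - 9/8*e1 - 6/5*e2 - 6/5*e12
Answer: 9/4


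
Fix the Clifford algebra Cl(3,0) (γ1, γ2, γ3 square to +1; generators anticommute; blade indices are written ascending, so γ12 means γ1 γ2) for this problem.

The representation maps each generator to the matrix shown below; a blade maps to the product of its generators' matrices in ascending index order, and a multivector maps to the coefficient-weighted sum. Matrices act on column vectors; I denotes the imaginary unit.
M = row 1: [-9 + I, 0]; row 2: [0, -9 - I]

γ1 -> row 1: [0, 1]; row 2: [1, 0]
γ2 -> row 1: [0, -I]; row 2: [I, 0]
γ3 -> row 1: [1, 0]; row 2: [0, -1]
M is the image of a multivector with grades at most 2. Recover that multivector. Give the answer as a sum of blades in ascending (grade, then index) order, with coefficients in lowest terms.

Method: 1, rho(γ1), rho(γ2), rho(γ3) form a trace-orthogonal basis of the 2x2 complex matrices (tr(X Y) = 2 if X = Y, else 0), so M = m0*1 + m1*rho(γ1) + m2*rho(γ2) + m3*rho(γ3) with m0 = tr(M)/2 = -9, m1 = tr(M rho(γ1))/2 = 0, m2 = tr(M rho(γ2))/2 = 0, m3 = tr(M rho(γ3))/2 = I.
Multiplying table entries, the bivector images are rho(γ12) = I*rho(γ3), rho(γ13) = -I*rho(γ2), rho(γ23) = I*rho(γ1); with real blade coefficients the real parts of m0..m3 are the coefficients of 1, γ1, γ2, γ3 and the imaginary parts give the bivectors (γ23: Im m1, γ13: -Im m2, γ12: Im m3).
Answer: -9 + γ12


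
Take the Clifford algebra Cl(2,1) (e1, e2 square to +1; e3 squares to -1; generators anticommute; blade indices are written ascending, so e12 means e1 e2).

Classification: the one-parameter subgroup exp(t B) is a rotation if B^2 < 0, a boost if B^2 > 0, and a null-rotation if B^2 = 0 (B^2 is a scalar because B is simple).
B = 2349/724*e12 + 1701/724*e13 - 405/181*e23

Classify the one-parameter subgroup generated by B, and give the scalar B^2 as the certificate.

B^2 term by term: the squares give (2349/724)^2*(e12)^2 + (1701/724)^2*(e13)^2 + (-405/181)^2*(e23)^2 = 5517801/524176*(-1) + 2893401/524176*(+1) + 164025/32761*(+1) = 0 (each basis 2-blade squares to minus the product of its generators' squares); cross terms between blades sharing an index anticommute and cancel. So B^2 = 0.
Answer: null-rotation, certificate B^2 = 0. Because 0 is invariant under every versor sandwich, the classification follows from its sign alone.


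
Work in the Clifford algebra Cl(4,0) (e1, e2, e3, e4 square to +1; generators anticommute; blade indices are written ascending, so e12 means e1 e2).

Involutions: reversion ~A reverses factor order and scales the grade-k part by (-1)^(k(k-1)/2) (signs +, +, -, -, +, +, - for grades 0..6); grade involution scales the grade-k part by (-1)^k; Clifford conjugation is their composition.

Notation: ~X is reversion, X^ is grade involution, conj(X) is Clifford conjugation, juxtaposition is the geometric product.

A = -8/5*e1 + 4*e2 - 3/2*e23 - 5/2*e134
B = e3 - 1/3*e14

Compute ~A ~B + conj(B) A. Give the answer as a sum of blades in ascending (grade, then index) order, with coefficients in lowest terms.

first term: 3/2*e2 + 5/6*e3 - 8/15*e4 - 8/5*e13 - 5/2*e14 + 4*e23 - 4/3*e124 + 1/2*e1234
second term: -3/2*e2 - 5/6*e3 + 8/15*e4 - 8/5*e13 - 5/2*e14 + 4*e23 - 4/3*e124 - 1/2*e1234
Answer: -16/5*e13 - 5*e14 + 8*e23 - 8/3*e124


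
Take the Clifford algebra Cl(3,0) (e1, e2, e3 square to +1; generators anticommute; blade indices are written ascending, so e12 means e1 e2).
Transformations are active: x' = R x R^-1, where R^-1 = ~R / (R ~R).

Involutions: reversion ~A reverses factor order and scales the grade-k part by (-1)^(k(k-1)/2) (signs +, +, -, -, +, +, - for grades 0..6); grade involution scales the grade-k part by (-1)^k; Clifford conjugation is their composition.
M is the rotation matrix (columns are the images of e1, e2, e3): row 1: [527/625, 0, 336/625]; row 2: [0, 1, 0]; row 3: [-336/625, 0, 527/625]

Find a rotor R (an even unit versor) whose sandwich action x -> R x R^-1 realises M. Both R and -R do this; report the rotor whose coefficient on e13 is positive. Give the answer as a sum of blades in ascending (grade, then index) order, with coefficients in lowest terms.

Method: write R = a + b12*e12 + b13*e13 + b23*e23 with a^2 + b12^2 + b13^2 + b23^2 = 1 (so R^-1 = ~R). Expanding the columns R e_j ~R gives tr M = 4a^2 - 1 and, from the antisymmetric part, M21 - M12 = -4a*b12, M13 - M31 = 4a*b13, M32 - M23 = -4a*b23.
Here tr M = 1679/625, so a^2 = (1 + tr M)/4 = 576/625 and a = ±24/25. Taking a = 24/25: M21 - M12 = 0, M13 - M31 = 672/625, M32 - M23 = 0, giving b12 = 0, b13 = 7/25, b23 = 0, i.e. R = 24/25 + 7/25*e13.
Its e13 coefficient is already positive.
Answer: 24/25 + 7/25*e13. Sheet selection: the two-to-one cover makes ±R indistinguishable at the matrix level (trace 1679/625), so uniqueness comes from the required sign on e13.


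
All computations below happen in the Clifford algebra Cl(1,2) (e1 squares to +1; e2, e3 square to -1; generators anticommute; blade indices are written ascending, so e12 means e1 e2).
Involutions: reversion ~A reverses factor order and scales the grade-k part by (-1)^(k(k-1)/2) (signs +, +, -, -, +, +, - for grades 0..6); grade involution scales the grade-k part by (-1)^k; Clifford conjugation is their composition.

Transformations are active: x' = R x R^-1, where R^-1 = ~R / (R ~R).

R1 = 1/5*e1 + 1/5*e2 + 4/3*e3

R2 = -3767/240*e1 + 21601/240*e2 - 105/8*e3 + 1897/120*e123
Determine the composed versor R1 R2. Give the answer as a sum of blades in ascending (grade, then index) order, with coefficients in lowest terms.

Distribute over the terms of R1 (each basis-blade product reordered to ascending indices, repeated generators contracted through their squares):
(1/5*e1) R2 = -3767/1200 + 21601/1200*e12 - 21/8*e13 + 1897/600*e23
(1/5*e2) R2 = -21601/1200 + 3767/1200*e12 + 1897/600*e13 - 21/8*e23
(4/3*e3) R2 = 35/2 - 1897/90*e12 + 3767/180*e13 - 21601/180*e23
Summing the partial products and collecting blades:
Answer: -91/25 + 14/225*e12 + 9659/450*e13 - 53761/450*e23


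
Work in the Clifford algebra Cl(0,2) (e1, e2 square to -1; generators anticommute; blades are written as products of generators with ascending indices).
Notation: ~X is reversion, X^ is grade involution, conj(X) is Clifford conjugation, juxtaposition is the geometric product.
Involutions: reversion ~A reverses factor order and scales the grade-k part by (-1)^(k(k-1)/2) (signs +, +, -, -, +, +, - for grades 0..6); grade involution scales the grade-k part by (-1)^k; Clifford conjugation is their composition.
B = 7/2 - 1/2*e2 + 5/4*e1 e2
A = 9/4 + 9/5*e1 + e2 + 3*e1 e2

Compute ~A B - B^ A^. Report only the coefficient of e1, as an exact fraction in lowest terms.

first term: 97/8 + 121/20*e1 + 1/8*e2 - 687/80*e1 e2
second term: 37/8 - 71/20*e1 - 37/8*e2 + 1137/80*e1 e2
Answer: 48/5


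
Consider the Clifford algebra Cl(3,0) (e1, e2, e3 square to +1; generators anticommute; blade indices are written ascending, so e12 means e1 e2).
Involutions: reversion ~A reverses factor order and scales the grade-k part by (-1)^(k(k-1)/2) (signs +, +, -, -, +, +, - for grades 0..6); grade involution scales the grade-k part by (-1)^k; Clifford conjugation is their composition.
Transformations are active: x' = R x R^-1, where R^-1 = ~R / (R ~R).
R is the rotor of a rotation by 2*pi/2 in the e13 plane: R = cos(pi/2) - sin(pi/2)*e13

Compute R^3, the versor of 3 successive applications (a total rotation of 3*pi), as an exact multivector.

Rotor phase runs at HALF the rotation angle; powers of one rotor simply add phase, so after 3 steps in e13 the phase is 3*pi/2 = 3*pi/2 and R^3 = cos(3*pi/2) - sin(3*pi/2)*e13.
cos(3*pi/2) = 0 and sin(3*pi/2) = -1, so R^3 = e13. The net rotation is 1*pi (after discarding 1 full turn, each of which contributes a factor -1 to the rotor); the rotor keeps the half-angle phase exactly.
Answer: e13


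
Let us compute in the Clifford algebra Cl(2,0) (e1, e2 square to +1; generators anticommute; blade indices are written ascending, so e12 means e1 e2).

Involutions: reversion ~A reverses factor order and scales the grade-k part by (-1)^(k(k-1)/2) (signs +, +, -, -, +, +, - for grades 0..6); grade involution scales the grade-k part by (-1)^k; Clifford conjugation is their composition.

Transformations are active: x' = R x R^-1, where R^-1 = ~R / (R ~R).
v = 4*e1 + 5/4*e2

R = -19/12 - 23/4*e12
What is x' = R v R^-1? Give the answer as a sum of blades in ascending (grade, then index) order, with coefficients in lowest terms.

~R = -19/12 + 23/4*e12, and R ~R = 2561/72, so R^-1 = ~R / (2561/72).
R v = -649/48*e1 + 1009/48*e2
Answer: -28645/10244*e1 - 7994/2561*e2


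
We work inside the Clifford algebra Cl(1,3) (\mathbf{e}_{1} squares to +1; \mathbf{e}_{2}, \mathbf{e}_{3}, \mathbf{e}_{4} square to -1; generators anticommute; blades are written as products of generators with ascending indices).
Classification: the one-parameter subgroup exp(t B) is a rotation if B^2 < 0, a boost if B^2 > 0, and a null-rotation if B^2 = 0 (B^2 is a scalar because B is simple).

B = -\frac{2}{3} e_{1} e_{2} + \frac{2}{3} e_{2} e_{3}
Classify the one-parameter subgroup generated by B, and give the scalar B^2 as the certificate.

B^2 term by term: the squares give (-\frac{2}{3})^2*(e_{1} e_{2})^2 + (\frac{2}{3})^2*(e_{2} e_{3})^2 = \frac{4}{9}*(+1) + \frac{4}{9}*(-1) = 0 (each basis 2-blade squares to minus the product of its generators' squares); cross terms between blades sharing an index anticommute and cancel. So B^2 = 0.
Answer: null-rotation, certificate B^2 = 0. Because 0 is invariant under every versor sandwich, the classification follows from its sign alone.


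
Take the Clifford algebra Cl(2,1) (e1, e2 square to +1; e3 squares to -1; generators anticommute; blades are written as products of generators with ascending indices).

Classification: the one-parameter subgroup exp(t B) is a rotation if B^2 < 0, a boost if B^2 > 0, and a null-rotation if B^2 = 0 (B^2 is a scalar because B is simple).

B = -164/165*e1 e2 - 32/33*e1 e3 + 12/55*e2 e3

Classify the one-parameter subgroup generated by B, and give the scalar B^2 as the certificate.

B^2 term by term: the squares give (-164/165)^2*(e1 e2)^2 + (-32/33)^2*(e1 e3)^2 + (12/55)^2*(e2 e3)^2 = 26896/27225*(-1) + 1024/1089*(+1) + 144/3025*(+1) = 0 (each basis 2-blade squares to minus the product of its generators' squares); cross terms between blades sharing an index anticommute and cancel. So B^2 = 0.
Answer: null-rotation, certificate B^2 = 0. The class reads off the invariant scalar 0 directly.


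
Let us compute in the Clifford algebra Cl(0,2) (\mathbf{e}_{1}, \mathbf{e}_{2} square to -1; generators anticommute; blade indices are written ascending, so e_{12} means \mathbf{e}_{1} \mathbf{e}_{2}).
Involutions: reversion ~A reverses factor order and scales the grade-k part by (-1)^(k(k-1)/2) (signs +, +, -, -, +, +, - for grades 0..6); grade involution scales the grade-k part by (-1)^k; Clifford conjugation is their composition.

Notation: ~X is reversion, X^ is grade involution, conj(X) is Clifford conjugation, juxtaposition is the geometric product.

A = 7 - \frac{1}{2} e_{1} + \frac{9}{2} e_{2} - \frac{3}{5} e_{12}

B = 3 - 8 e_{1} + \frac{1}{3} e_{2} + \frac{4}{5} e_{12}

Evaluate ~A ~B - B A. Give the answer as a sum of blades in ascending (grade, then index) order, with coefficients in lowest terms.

first term: \frac{799}{50} - \frac{613}{10} e_{1} + \frac{319}{30} e_{2} + \frac{961}{30} e_{12}
second term: \frac{799}{50} - \frac{613}{10} e_{1} + \frac{319}{30} e_{2} - \frac{961}{30} e_{12}
Answer: \frac{961}{15} e_{12}


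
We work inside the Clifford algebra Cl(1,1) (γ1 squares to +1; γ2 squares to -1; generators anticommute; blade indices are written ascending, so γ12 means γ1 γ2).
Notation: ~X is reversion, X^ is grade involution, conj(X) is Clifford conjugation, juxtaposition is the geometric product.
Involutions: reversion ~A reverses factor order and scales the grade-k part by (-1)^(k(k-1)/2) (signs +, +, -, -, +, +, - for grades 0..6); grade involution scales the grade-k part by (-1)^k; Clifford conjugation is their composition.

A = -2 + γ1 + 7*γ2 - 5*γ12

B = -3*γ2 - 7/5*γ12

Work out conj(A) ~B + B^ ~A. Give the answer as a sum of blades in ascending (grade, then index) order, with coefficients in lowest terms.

first term: -14 + 26/5*γ1 + 23/5*γ2 + 1/5*γ12
second term: -28 + 124/5*γ1 - 23/5*γ2 - 1/5*γ12
Answer: -42 + 30*γ1


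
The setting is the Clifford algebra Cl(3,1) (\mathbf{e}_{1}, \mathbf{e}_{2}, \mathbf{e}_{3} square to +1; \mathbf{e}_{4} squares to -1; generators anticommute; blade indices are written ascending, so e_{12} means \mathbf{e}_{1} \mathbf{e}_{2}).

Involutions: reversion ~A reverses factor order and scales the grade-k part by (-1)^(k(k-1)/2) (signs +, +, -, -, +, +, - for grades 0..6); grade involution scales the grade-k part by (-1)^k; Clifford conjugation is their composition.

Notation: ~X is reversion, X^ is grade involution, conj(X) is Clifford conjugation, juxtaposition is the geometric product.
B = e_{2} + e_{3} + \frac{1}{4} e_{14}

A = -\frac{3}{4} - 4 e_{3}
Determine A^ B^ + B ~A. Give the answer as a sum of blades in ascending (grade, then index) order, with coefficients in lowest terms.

first term: -4 + \frac{3}{4} e_{2} + \frac{3}{4} e_{3} - \frac{3}{16} e_{14} + 4 e_{23} - e_{134}
second term: -4 - \frac{3}{4} e_{2} - \frac{3}{4} e_{3} - \frac{3}{16} e_{14} - 4 e_{23} + e_{134}
Answer: -8 - \frac{3}{8} e_{14}


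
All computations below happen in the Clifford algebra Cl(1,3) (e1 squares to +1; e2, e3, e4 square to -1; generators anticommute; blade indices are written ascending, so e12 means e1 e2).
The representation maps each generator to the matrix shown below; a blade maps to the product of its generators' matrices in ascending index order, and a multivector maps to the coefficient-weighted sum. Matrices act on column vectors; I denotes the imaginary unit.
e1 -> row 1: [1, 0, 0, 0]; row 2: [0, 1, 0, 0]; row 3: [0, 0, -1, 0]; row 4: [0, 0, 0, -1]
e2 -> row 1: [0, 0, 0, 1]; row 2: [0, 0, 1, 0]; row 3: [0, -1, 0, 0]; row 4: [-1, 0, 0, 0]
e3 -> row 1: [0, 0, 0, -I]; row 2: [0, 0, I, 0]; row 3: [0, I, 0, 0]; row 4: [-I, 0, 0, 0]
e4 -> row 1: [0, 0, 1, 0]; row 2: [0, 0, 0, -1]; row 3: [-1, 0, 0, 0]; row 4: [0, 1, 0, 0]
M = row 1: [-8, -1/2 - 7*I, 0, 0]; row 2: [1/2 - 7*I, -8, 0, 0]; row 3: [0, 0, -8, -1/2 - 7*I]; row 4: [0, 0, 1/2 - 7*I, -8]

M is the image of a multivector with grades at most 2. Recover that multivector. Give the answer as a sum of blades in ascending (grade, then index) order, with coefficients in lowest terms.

Method: the blade images are trace-orthogonal — tr(rho(e_A) rho(e_B)^-1) = 4 if A = B and 0 otherwise — and rho(e_A)^-1 = (e_A)^2 * rho(e_A) with (e_A)^2 = +1 or -1, so the coefficient of e_A in the preimage is (e_A)^2 * tr(M rho(e_A))/4.
Nonzero projections over blades of grade <= 2: 1: (1)^2 = +1, tr(M 1) = -32, coefficient -8; e24: (e24)^2 = -1, tr(M rho(e24)) = 2, coefficient -1/2; e34: (e34)^2 = -1, tr(M rho(e34)) = -28, coefficient 7. Every other blade of grade <= 2 projects to 0.
Answer: -8 - 1/2*e24 + 7*e34


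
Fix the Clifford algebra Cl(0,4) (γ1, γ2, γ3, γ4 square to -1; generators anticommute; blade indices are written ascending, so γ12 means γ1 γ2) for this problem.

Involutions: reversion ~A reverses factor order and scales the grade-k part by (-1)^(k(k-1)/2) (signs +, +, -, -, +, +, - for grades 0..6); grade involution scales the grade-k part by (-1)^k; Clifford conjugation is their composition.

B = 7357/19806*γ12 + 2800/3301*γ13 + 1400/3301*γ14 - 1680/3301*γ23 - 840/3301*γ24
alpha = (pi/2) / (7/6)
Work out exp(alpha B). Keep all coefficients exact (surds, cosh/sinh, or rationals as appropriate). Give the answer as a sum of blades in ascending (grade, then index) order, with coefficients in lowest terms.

B^2 term by term: the squares give (7357/19806)^2*(γ12)^2 + (2800/3301)^2*(γ13)^2 + (1400/3301)^2*(γ14)^2 + (-1680/3301)^2*(γ23)^2 + (-840/3301)^2*(γ24)^2 = 54125449/392277636*(-1) + 7840000/10896601*(-1) + 1960000/10896601*(-1) + 2822400/10896601*(-1) + 705600/10896601*(-1) = -49/36 (each basis 2-blade squares to minus the product of its generators' squares); cross terms between blades sharing an index anticommute and cancel; the commuting (index-disjoint) pairs give grade-4 terms 2*c*c'*(blade product), which cancel blade by blade — γ1234: 4704000/10896601 - 4704000/10896601 = 0 — confirming B is simple. So B^2 = -49/36.
B^2 = -49/36 — since the square is negative, the closed form is circular: l = 7/6, alpha*l = pi/2, so exp(alpha B) = cos(pi/2) + (sin(pi/2)/(7/6))*B = 0 + (6/7)*B.
Answer: 1051/3301*γ12 + 2400/3301*γ13 + 1200/3301*γ14 - 1440/3301*γ23 - 720/3301*γ24


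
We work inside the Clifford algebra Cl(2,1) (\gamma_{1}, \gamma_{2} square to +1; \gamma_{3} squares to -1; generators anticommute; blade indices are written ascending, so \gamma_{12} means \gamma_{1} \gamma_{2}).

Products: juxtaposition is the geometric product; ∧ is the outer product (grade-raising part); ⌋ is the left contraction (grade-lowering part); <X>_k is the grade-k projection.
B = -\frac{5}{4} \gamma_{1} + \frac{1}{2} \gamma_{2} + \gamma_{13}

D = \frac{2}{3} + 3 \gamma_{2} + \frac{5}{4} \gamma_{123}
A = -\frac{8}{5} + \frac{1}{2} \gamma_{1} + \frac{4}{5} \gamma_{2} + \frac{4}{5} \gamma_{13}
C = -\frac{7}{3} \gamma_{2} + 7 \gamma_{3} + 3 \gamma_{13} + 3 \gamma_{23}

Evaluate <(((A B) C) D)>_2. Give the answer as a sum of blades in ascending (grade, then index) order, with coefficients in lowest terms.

step 1: \frac{23}{40} + 2 \gamma_{1} - \frac{4}{5} \gamma_{2} + \frac{3}{2} \gamma_{3} + \frac{5}{4} \gamma_{12} - \frac{8}{5} \gamma_{13} - \frac{6}{5} \gamma_{123}
step 2: -\frac{403}{30} + \frac{551}{60} \gamma_{1} + \frac{811}{120} \gamma_{2} + \frac{61}{8} \gamma_{3} - \frac{16}{15} \gamma_{12} + \frac{667}{40} \gamma_{13} - \frac{33}{8} \gamma_{23} + \frac{161}{12} \gamma_{123}
step 3: \frac{4045}{144} - \frac{3217}{1440} \gamma_{1} - \frac{81559}{1440} \gamma_{2} + \frac{451}{24} \gamma_{3} + \frac{24923}{1440} \gamma_{12} - \frac{6013}{160} \gamma_{13} - \frac{679}{48} \gamma_{23} - \frac{10417}{180} \gamma_{123}
step 4: \frac{24923}{1440} \gamma_{12} - \frac{6013}{160} \gamma_{13} - \frac{679}{48} \gamma_{23}
Answer: \frac{24923}{1440} \gamma_{12} - \frac{6013}{160} \gamma_{13} - \frac{679}{48} \gamma_{23}


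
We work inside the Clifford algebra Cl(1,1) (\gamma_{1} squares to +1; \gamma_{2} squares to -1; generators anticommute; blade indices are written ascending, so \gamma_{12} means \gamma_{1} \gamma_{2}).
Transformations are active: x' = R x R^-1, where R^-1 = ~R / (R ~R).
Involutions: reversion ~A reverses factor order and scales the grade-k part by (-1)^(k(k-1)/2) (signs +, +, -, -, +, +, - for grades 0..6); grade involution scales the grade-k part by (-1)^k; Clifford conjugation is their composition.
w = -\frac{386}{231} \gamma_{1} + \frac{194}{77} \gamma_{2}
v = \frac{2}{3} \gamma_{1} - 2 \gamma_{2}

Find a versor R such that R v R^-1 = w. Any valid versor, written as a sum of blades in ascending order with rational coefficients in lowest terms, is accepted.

Here q(v) = q(w) = -\frac{32}{9}; the classical choice R = v + w = -\frac{232}{231} \gamma_{1} + \frac{40}{77} \gamma_{2} then realises v -> w under the sandwich.
Answer: -\frac{232}{231} \gamma_{1} + \frac{40}{77} \gamma_{2}


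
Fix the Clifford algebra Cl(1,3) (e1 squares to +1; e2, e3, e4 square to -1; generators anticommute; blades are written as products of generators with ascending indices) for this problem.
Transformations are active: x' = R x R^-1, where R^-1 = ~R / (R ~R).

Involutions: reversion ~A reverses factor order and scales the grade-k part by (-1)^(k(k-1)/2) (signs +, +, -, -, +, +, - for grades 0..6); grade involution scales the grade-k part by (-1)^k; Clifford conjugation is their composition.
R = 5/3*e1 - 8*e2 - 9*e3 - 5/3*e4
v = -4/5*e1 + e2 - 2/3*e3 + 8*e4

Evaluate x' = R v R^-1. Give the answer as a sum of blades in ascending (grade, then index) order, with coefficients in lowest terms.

~R = 5/3*e1 - 8*e2 - 9*e3 - 5/3*e4, and R ~R = -145, so R^-1 = ~R / (-145).
R v = 14 - 71/15*e1 e2 - 374/45*e1 e3 + 12*e1 e4 + 43/3*e2 e3 - 187/3*e2 e4 - 658/9*e3 e4
Answer: 208/435*e1 + 79/145*e2 + 1046/435*e3 - 668/87*e4


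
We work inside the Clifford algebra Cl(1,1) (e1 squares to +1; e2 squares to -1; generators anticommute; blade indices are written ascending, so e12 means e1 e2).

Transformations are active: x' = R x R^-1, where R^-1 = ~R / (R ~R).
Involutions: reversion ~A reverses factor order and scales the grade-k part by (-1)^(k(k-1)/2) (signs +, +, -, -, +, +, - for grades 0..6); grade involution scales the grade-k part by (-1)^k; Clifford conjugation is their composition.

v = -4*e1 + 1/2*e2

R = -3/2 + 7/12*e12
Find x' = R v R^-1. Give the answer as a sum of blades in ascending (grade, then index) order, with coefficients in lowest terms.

~R = -3/2 - 7/12*e12, and R ~R = 275/144, so R^-1 = ~R / (275/144).
R v = 137/24*e1 + 19/12*e2
Answer: -1366/275*e1 - 1643/550*e2


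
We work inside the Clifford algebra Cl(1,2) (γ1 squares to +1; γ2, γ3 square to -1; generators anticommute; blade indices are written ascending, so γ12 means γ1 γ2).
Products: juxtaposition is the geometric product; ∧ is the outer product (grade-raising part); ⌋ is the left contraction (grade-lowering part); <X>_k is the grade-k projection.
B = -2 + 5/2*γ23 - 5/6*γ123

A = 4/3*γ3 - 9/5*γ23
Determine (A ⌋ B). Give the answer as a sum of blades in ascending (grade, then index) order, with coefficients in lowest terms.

step 1: 9/2 - 3/2*γ1 + 10/3*γ2 + 10/9*γ12
Answer: 9/2 - 3/2*γ1 + 10/3*γ2 + 10/9*γ12


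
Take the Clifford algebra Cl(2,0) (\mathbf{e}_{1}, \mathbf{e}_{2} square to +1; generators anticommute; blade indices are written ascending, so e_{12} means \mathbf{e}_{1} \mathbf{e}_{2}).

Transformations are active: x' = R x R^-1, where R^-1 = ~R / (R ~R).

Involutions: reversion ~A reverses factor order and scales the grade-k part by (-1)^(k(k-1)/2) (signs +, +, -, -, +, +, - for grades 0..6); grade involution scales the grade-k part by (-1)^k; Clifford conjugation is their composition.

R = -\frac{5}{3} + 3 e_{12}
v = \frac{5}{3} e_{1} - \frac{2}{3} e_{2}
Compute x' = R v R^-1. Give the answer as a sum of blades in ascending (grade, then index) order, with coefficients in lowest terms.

~R = -\frac{5}{3} - 3 e_{12}, and R ~R = \frac{106}{9}, so R^-1 = ~R / (\frac{106}{9}).
R v = -\frac{43}{9} e_{1} - \frac{35}{9} e_{2}
Answer: -\frac{50}{159} e_{1} + \frac{281}{159} e_{2}


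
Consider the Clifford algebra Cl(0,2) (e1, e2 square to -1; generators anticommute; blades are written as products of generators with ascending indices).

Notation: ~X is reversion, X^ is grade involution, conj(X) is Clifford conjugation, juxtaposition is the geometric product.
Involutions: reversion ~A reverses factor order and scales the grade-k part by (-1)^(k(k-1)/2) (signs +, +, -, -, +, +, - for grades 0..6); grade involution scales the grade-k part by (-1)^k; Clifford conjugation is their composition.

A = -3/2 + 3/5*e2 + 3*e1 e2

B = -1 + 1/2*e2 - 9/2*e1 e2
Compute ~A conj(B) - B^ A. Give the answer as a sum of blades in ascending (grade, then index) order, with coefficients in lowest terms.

first term: 153/10 + 6/5*e1 + 3/20*e2 - 15/4*e1 e2
second term: 153/10 + 6/5*e1 + 3/20*e2 + 15/4*e1 e2
Answer: -15/2*e1 e2


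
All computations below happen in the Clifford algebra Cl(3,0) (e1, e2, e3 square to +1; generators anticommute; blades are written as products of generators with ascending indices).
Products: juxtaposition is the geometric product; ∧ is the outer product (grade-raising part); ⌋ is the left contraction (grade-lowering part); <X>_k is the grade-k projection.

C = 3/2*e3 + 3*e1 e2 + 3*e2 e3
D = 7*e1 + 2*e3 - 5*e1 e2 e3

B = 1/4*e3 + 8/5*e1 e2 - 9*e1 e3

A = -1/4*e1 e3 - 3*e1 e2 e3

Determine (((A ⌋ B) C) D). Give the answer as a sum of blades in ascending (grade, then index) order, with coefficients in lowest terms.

step 1: -9/4
step 2: -27/8*e3 - 27/4*e1 e2 - 27/4*e2 e3
step 3: -27/4 - 135/4*e1 + 135/4*e2 - 135/4*e3 + 135/8*e1 e2 + 189/8*e1 e3 - 243/4*e1 e2 e3
Answer: -27/4 - 135/4*e1 + 135/4*e2 - 135/4*e3 + 135/8*e1 e2 + 189/8*e1 e3 - 243/4*e1 e2 e3


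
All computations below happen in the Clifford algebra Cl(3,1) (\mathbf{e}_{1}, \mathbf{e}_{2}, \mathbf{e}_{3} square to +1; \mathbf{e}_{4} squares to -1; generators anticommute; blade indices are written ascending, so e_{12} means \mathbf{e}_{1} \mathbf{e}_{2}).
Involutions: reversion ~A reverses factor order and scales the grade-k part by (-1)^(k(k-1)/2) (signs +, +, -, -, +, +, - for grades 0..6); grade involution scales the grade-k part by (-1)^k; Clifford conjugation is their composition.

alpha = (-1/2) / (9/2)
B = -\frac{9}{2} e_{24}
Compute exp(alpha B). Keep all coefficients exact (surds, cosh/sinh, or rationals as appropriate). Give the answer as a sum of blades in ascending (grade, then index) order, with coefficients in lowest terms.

B^2 = (-\frac{9}{2})^2*(e_{24})^2 = \frac{81}{4}*(+1) = \frac{81}{4} (a basis 2-blade squares to minus the product of its generators' squares).
B^2 = \frac{81}{4} — B^2 > 0, so the exponential closes hyperbolically: l = \frac{9}{2}, alpha*l = - \frac{1}{2}, so exp(alpha B) = cosh(- \frac{1}{2}) + (sinh(- \frac{1}{2})/(\frac{9}{2}))*B = \cosh{\left(\frac{1}{2} \right)} + (- \frac{2 \sinh{\left(\frac{1}{2} \right)}}{9})*B.
Answer: \cosh{\left(\frac{1}{2} \right)} + \sinh{\left(\frac{1}{2} \right)} e_{24}


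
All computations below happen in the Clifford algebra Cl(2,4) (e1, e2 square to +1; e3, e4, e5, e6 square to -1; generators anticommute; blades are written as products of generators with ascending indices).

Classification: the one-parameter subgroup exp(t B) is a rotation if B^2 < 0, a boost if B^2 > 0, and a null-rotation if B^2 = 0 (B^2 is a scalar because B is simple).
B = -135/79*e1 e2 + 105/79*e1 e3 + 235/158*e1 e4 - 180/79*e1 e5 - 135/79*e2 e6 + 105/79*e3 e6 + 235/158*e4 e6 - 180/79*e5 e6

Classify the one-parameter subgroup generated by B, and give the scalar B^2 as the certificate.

B^2 term by term: the squares give (-135/79)^2*(e1 e2)^2 + (105/79)^2*(e1 e3)^2 + (235/158)^2*(e1 e4)^2 + (-180/79)^2*(e1 e5)^2 + (-135/79)^2*(e2 e6)^2 + (105/79)^2*(e3 e6)^2 + (235/158)^2*(e4 e6)^2 + (-180/79)^2*(e5 e6)^2 = 18225/6241*(-1) + 11025/6241*(+1) + 55225/24964*(+1) + 32400/6241*(+1) + 18225/6241*(+1) + 11025/6241*(-1) + 55225/24964*(-1) + 32400/6241*(-1) = 0 (each basis 2-blade squares to minus the product of its generators' squares); cross terms between blades sharing an index anticommute and cancel; the commuting (index-disjoint) pairs give grade-4 terms 2*c*c'*(blade product), which cancel blade by blade — e1 e2 e3 e6: -28350/6241 + 28350/6241 = 0; e1 e2 e4 e6: -31725/6241 + 31725/6241 = 0; e1 e2 e5 e6: 48600/6241 - 48600/6241 = 0; e1 e3 e4 e6: 24675/6241 - 24675/6241 = 0; e1 e3 e5 e6: -37800/6241 + 37800/6241 = 0; e1 e4 e5 e6: -42300/6241 + 42300/6241 = 0 — confirming B is simple. So B^2 = 0.
Answer: null-rotation, certificate B^2 = 0. Why this suffices: the scalar 0 survives any versor conjugation, so its sign alone determines the class however B is presented.


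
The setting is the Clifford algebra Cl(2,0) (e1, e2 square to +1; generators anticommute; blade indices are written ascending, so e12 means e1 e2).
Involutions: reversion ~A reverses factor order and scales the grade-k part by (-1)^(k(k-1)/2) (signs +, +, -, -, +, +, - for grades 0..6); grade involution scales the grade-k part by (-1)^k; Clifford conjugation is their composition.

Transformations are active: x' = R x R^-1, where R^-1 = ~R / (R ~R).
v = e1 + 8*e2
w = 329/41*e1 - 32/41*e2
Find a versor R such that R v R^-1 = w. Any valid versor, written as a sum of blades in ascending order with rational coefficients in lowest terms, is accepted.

R = v + w = 370/41*e1 + 296/41*e2 works: the equal norms (65) guarantee its sandwich swaps v into w.
Answer: 370/41*e1 + 296/41*e2


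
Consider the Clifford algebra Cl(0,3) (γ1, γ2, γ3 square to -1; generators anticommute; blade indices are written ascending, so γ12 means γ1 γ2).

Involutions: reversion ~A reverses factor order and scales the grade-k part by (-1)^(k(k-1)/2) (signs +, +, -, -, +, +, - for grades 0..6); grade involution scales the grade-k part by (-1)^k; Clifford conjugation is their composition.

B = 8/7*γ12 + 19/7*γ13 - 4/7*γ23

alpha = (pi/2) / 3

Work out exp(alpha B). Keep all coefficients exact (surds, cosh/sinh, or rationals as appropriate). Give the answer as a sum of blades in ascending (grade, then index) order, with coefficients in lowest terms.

B^2 term by term: the squares give (8/7)^2*(γ12)^2 + (19/7)^2*(γ13)^2 + (-4/7)^2*(γ23)^2 = 64/49*(-1) + 361/49*(-1) + 16/49*(-1) = -9 (each basis 2-blade squares to minus the product of its generators' squares); cross terms between blades sharing an index anticommute and cancel. So B^2 = -9.
B^2 = -9 — the series telescopes trigonometrically here: l = 3, alpha*l = pi/2, so exp(alpha B) = cos(pi/2) + (sin(pi/2)/3)*B = 0 + (1/3)*B.
Answer: 8/21*γ12 + 19/21*γ13 - 4/21*γ23


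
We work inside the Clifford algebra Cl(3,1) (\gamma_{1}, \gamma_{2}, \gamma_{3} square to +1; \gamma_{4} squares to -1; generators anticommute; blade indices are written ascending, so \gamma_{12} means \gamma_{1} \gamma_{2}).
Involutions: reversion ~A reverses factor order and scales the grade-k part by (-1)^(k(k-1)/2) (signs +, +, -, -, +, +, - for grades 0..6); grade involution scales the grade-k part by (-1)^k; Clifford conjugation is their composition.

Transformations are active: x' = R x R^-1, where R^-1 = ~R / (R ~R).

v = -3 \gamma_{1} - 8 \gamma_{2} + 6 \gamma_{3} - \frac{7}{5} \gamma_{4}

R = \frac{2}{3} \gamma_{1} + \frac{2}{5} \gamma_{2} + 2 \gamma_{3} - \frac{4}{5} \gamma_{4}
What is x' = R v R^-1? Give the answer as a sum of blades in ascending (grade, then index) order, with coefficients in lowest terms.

~R = \frac{2}{3} \gamma_{1} + \frac{2}{5} \gamma_{2} + 2 \gamma_{3} - \frac{4}{5} \gamma_{4}, and R ~R = \frac{892}{225}, so R^-1 = ~R / (\frac{892}{225}).
R v = \frac{142}{25} - \frac{62}{15} \gamma_{12} + 10 \gamma_{13} - \frac{10}{3} \gamma_{14} + \frac{92}{5} \gamma_{23} - \frac{174}{25} \gamma_{24} + 2 \gamma_{34}
Answer: \frac{1095}{223} \gamma_{1} + \frac{10198}{1115} \gamma_{2} - \frac{60}{223} \gamma_{3} - \frac{199}{223} \gamma_{4}


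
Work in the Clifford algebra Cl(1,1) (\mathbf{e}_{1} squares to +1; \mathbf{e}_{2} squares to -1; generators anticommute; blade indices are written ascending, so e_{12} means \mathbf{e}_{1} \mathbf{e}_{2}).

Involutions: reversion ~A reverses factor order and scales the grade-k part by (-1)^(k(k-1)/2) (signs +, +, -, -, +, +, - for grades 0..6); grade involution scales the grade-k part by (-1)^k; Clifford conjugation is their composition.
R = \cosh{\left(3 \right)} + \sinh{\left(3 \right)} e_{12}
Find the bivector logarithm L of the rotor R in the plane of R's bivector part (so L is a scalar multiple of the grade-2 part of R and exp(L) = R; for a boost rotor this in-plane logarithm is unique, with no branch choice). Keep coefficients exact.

The scalar part of R is \cosh{\left(3 \right)}, which fixes the rapidity magnitude through cosh (cosh is even, so it cannot fix the sign — the bivector part carries that); dividing the bivector part by sinh of the rapidity gives the plane, and L = rapidity * plane, where the joint sign ambiguity of (rapidity, plane) cancels in the product.
Concretely: cosh(rapidity) = \cosh{\left(3 \right)} gives rapidity = ±3, and since rapidity/sinh(rapidity) is even the sign is immaterial: L = (rapidity/sinh(rapidity)) * <R>_2 = (\frac{3}{\sinh{\left(3 \right)}}) * <R>_2.
Answer: 3 e_{12}


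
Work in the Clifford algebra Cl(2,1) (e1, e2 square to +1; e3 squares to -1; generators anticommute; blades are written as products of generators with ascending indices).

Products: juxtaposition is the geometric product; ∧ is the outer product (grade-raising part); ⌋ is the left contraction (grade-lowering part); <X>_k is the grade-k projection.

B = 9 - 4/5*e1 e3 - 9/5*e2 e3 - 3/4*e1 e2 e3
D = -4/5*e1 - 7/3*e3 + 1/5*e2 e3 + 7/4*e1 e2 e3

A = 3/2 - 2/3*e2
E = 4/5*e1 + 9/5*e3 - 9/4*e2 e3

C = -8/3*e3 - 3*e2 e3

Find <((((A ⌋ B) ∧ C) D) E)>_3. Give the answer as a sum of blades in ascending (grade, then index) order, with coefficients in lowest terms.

step 1: 27/2 + 6/5*e3 - 17/10*e1 e3 - 27/10*e2 e3 - 9/8*e1 e2 e3
step 2: -36*e3 - 81/2*e2 e3
step 3: -921/10 - 567/8*e1 - 1017/10*e2 + 63*e1 e2 - 144/5*e1 e3 + 162/5*e1 e2 e3
step 4: -567/10 - 4737/50*e1 - 252/5*e2 + 17217/200*e3 + 2196/25*e1 e2 - 10773/40*e1 e3 + 10017/200*e2 e3 + 43659/160*e1 e2 e3
step 5: 43659/160*e1 e2 e3
Answer: 43659/160*e1 e2 e3


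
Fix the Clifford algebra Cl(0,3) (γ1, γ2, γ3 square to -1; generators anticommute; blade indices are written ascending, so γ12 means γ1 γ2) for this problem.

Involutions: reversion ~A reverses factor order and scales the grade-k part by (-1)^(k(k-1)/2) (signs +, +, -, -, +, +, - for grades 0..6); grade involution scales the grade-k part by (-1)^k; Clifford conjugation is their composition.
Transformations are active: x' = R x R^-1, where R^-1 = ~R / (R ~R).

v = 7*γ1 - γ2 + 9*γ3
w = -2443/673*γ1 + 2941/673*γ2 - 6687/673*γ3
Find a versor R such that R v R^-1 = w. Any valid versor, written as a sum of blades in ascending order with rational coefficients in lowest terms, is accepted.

Why this works: both vectors square to -131, so q(v) = q(w) and R = v + w = 2268/673*γ1 + 2268/673*γ2 - 630/673*γ3 carries v to w — its own direction survives, the complement (v - w)/2 flips.
Answer: 2268/673*γ1 + 2268/673*γ2 - 630/673*γ3


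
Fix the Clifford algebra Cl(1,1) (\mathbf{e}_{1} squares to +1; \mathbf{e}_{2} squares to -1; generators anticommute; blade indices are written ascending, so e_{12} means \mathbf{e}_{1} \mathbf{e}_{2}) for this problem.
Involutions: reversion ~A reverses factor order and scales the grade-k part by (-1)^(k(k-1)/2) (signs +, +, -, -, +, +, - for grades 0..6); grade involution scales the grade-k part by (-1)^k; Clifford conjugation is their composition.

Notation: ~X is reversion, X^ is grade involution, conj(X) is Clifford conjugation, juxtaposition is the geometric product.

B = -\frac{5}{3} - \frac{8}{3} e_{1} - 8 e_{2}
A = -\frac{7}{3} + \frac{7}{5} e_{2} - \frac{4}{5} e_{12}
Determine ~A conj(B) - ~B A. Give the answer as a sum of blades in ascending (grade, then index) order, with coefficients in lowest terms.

first term: -\frac{329}{45} - \frac{568}{45} e_{1} - \frac{347}{15} e_{2} - \frac{76}{15} e_{12}
second term: \frac{679}{45} + \frac{568}{45} e_{1} + \frac{277}{15} e_{2} - \frac{12}{5} e_{12}
Answer: -\frac{112}{5} - \frac{1136}{45} e_{1} - \frac{208}{5} e_{2} - \frac{8}{3} e_{12}


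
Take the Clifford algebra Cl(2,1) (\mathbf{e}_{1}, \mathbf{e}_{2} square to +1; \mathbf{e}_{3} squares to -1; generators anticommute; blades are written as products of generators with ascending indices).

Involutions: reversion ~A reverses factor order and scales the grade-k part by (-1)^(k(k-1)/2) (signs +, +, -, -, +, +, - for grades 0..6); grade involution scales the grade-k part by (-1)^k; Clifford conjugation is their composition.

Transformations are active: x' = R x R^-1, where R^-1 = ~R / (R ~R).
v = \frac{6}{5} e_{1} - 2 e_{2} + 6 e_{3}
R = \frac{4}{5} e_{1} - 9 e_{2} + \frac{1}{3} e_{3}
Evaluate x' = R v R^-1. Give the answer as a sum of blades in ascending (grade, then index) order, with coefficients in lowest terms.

~R = \frac{4}{5} e_{1} - 9 e_{2} + \frac{1}{3} e_{3}, and R ~R = \frac{18344}{225}, so R^-1 = ~R / (\frac{18344}{225}).
R v = \frac{424}{25} + \frac{46}{5} e_{1} e_{2} + \frac{22}{5} e_{1} e_{3} - \frac{160}{3} e_{2} e_{3}
Answer: -\frac{9942}{11465} e_{1} - \frac{4000}{2293} e_{2} - \frac{13440}{2293} e_{3}


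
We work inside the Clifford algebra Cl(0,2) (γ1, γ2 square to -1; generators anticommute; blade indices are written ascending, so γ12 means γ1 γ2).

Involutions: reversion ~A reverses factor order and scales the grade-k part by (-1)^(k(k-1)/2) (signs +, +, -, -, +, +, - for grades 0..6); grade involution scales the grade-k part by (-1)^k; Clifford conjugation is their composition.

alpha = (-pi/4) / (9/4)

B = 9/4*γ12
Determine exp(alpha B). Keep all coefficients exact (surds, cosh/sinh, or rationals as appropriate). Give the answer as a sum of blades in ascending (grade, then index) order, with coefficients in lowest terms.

B^2 = (9/4)^2*(γ12)^2 = 81/16*(-1) = -81/16 (a basis 2-blade squares to minus the product of its generators' squares).
B^2 = -81/16 — B^2 < 0, so the exponential closes trigonometrically: l = 9/4, alpha*l = -pi/4, so exp(alpha B) = cos(-pi/4) + (sin(-pi/4)/(9/4))*B = sqrt(2)/2 + (-2*sqrt(2)/9)*B.
Answer: sqrt(2)/2 - sqrt(2)/2*γ12


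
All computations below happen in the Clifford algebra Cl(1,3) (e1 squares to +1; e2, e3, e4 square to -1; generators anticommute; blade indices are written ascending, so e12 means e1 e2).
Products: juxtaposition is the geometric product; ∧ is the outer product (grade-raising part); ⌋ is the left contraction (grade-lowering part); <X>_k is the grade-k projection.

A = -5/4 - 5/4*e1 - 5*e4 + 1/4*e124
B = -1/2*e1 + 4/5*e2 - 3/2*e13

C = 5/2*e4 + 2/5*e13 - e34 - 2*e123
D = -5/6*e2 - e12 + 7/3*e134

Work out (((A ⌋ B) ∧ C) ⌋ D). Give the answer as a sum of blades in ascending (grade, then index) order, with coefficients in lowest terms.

step 1: 5/8 + 5/8*e1 - e2 + 15/8*e3 + 15/8*e13
step 2: 25/16*e4 + 1/4*e13 + 25/16*e14 - 5/2*e24 + 65/16*e34 - 17/20*e123 + 65/16*e134 + e234
step 3: -455/48 - 455/48*e1 - 175/48*e3 + 7/12*e4 - 175/48*e13
Answer: -455/48 - 455/48*e1 - 175/48*e3 + 7/12*e4 - 175/48*e13
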